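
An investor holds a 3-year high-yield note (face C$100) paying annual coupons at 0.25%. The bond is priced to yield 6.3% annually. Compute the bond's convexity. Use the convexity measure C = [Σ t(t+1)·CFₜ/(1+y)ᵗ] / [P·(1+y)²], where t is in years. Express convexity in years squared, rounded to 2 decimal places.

10.58

With y = 0.063:
  t   CF        PV=CF/(1+0.063)^t    t·PV        t(t+1)·PV
  1         0.25         0.2352         0.2352           0.4704
  2         0.25         0.2212         0.4425           1.3275
  3       100.25        83.4612       250.3836       1,001.5343
  Σ                     83.9176       251.0613       1,003.3322
P = 83.9176.
Convexity = Σ t(t+1)·PV / [P·(1+y)²] = 1,003.3322 / (83.9176 × 1.129969) = 10.58096.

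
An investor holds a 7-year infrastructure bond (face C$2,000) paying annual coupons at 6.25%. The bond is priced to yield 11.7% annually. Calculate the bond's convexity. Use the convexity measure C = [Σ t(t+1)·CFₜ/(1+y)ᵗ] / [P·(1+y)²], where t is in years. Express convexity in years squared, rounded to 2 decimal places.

33.83

With y = 0.117:
  t   CF        PV=CF/(1+0.117)^t    t·PV        t(t+1)·PV
  1       125.00       111.9069       111.9069         223.8138
  2       125.00       100.1852       200.3704         601.1113
  3       125.00        89.6913       269.0740       1,076.2960
  4       125.00        80.2966       321.1865       1,605.9326
  5       125.00        71.8860       359.4299       2,156.5792
  6       125.00        64.3563       386.1377       2,702.9640
  7     2,125.00       979.4600     6,856.2203      54,849.7623
  Σ                  1,497.7824     8,504.3257      63,216.4592
P = 1,497.7824.
Convexity = Σ t(t+1)·PV / [P·(1+y)²] = 63,216.4592 / (1,497.7824 × 1.247689) = 33.82791.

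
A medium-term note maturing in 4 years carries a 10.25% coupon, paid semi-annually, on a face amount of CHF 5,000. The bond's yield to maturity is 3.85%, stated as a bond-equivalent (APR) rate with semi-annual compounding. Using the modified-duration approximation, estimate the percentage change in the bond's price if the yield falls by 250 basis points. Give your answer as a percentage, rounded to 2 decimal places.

+8.46%

Periodic yield y = 0.01925. Modified duration first:
  t   CF        PV=CF/(1+0.01925)^t    t·PV
  1       256.25       251.4104       251.4104
  2       256.25       246.6621       493.3242
  3       256.25       242.0035       726.0106
  4       256.25       237.4330       949.7318
  5       256.25       232.9487     1,164.7435
  6       256.25       228.5491     1,371.2947
  7       256.25       224.2326     1,569.6285
  8     5,256.25     4,512.6355    36,101.0837
  Σ                  6,175.8749    42,627.2274
P = 6,175.8749; D_Mac = 6.90222 half-year periods = 3.45111 yrs; D_mod = 3.45111/(1+0.01925) = 3.38593 yrs.
ΔP/P ≈ -D_mod · Δy = -3.38593 × (-0.025) = +0.084648 = +8.4648%.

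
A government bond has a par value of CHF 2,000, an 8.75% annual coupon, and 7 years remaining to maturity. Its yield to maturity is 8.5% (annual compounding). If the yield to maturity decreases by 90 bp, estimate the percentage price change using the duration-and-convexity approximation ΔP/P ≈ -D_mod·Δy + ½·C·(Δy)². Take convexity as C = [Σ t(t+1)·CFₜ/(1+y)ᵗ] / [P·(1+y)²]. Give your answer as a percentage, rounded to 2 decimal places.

With y = 0.085:
  t   CF        PV=CF/(1+0.085)^t    t·PV        t(t+1)·PV
  1       175.00       161.2903       161.2903         322.5806
  2       175.00       148.6547       297.3094         891.9281
  3       175.00       137.0089       411.0268       1,644.1070
  4       175.00       126.2755       505.1020       2,525.5100
  5       175.00       116.3829       581.9147       3,491.4885
  6       175.00       107.2654       643.5923       4,505.1464
  7     2,175.00     1,228.7148     8,601.0037      68,808.0295
  Σ                  2,025.5926    11,201.2392      82,188.7901
P = 2,025.5926; D_Mac = 5.52986 yrs; D_mod = 5.09664 yrs; C = 34.46680.
Duration effect: -5.09664 × (-0.009) = +0.045870
Convexity effect: 0.5 × 34.46680 × (-0.009)² = +0.0013959
ΔP/P ≈ +0.045870 + 0.0013959 = +0.047266 = +4.7266%.

+4.73%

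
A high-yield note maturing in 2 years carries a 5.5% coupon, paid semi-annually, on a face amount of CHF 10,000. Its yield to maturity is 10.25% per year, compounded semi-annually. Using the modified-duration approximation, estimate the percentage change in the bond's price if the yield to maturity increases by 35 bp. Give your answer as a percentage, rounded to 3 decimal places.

-0.638%

Periodic yield y = 0.05125. Modified duration first:
  t   CF        PV=CF/(1+0.05125)^t    t·PV
  1       275.00       261.5933       261.5933
  2       275.00       248.8403       497.6806
  3       275.00       236.7089       710.1268
  4    10,275.00     8,413.1338    33,652.5352
  Σ                  9,160.2764    35,121.9359
P = 9,160.2764; D_Mac = 3.83416 half-year periods = 1.91708 yrs; D_mod = 1.91708/(1+0.05125) = 1.82362 yrs.
ΔP/P ≈ -D_mod · Δy = -1.82362 × (+0.0035) = -0.006383 = -0.6383%.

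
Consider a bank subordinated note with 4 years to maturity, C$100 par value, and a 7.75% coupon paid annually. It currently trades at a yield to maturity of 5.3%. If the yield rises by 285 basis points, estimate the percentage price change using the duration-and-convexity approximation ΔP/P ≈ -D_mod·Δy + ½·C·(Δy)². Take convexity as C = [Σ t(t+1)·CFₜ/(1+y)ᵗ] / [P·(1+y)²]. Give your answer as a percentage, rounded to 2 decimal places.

-9.13%

With y = 0.053:
  t   CF        PV=CF/(1+0.053)^t    t·PV        t(t+1)·PV
  1         7.75         7.3599         7.3599          14.7198
  2         7.75         6.9895        13.9790          41.9369
  3         7.75         6.6377        19.9131          79.6522
  4       107.75        87.6403       350.5612       1,752.8058
  Σ                    108.6274       391.8131       1,889.1147
P = 108.6274; D_Mac = 3.60695 yrs; D_mod = 3.42540 yrs; C = 15.68420.
Duration effect: -3.42540 × (+0.0285) = -0.097624
Convexity effect: 0.5 × 15.68420 × (0.0285)² = +0.0063697
ΔP/P ≈ -0.097624 + 0.0063697 = -0.091254 = -9.1254%.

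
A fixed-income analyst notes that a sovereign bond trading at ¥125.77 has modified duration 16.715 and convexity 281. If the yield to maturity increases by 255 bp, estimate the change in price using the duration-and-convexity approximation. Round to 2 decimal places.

Duration effect: -D_mod·Δy = -16.715 × (+0.0255) = -0.4262325
Convexity effect: ½·C·(Δy)² = 0.5 × 281 × (0.0255)² = +0.091360125
ΔP/P ≈ -0.4262325 + 0.091360125 = -0.334872375
ΔP ≈ 125.77 × (-0.334872375) = -42.11689860375.

-¥42.12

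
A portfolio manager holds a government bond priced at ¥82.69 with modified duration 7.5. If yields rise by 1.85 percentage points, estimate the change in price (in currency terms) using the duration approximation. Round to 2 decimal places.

Duration approximation: ΔP/P ≈ -D_mod · Δy = -7.5 × (+0.0185) = -0.138750.
ΔP ≈ 82.69 × (-0.138750) = -11.4732375.

-¥11.47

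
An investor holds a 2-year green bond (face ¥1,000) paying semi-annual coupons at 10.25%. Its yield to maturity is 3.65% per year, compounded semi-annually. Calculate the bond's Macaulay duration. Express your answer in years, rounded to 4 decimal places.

1.8675 years

Periodic yield y = 0.01825. Discount each cash flow and weight by its period:
  t   CF        PV=CF/(1+0.01825)^t    t·PV
  1        51.25        50.3315        50.3315
  2        51.25        49.4294        98.8587
  3        51.25        48.5434       145.6303
  4     1,051.25       977.8862     3,911.5449
  Σ                  1,126.1905     4,206.3655
Price P = Σ PV = 1,126.1905.
Macaulay duration = Σ(t·PV) / P = 4,206.3655 / 1,126.1905 = 3.73504 half-year periods.
In years: 3.73504 / 2 = 1.86752 years.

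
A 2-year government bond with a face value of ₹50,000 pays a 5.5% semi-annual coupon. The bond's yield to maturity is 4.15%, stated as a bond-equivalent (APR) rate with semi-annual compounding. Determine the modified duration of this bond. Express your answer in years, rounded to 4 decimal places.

1.8832 years

Periodic yield y = 0.02075. First find Macaulay duration:
  t   CF        PV=CF/(1+0.02075)^t    t·PV
  1     1,375.00     1,347.0487     1,347.0487
  2     1,375.00     1,319.6657     2,639.3314
  3     1,375.00     1,292.8393     3,878.5178
  4    51,375.00    47,323.2192   189,292.8769
  Σ                 51,282.7729   197,157.7748
P = 51,282.7729; Macaulay duration = 197,157.7748 / 51,282.7729 = 3.84452 half-year periods = 1.92226 years.
Modified duration = D_Mac / (1 + y) = 1.92226 / 1.02075 = 1.88319 years.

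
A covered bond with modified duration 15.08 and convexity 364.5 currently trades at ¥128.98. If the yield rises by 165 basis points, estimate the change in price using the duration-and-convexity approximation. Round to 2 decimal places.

Duration effect: -D_mod·Δy = -15.08 × (+0.0165) = -0.248820
Convexity effect: ½·C·(Δy)² = 0.5 × 364.5 × (0.0165)² = +0.0496175625
ΔP/P ≈ -0.248820 + 0.0496175625 = -0.1992024375
ΔP ≈ 128.98 × (-0.1992024375) = -25.69313038875.

-¥25.69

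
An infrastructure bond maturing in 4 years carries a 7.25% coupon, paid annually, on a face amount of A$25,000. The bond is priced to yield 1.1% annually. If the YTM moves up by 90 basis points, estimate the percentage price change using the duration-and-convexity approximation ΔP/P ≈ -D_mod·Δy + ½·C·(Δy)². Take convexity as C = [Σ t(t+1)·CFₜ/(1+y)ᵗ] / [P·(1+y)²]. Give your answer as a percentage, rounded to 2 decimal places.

-3.18%

With y = 0.011:
  t   CF        PV=CF/(1+0.011)^t    t·PV        t(t+1)·PV
  1     1,812.50     1,792.7794     1,792.7794       3,585.5589
  2     1,812.50     1,773.2734     3,546.5468      10,639.6405
  3     1,812.50     1,753.9796     5,261.9389      21,047.7557
  4    26,812.50    25,664.4929   102,657.9715     513,289.8576
  Σ                 30,984.5254   113,259.2367     548,562.8126
P = 30,984.5254; D_Mac = 3.65535 yrs; D_mod = 3.61558 yrs; C = 17.32125.
Duration effect: -3.61558 × (+0.009) = -0.032540
Convexity effect: 0.5 × 17.32125 × (0.009)² = +0.0007015
ΔP/P ≈ -0.032540 + 0.0007015 = -0.031839 = -3.1839%.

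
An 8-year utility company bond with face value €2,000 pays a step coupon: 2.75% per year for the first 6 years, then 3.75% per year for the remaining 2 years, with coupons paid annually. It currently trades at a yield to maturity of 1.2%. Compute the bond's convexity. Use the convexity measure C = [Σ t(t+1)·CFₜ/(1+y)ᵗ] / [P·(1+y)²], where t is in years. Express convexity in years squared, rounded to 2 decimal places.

With y = 0.012:
  t   CF        PV=CF/(1+0.012)^t    t·PV        t(t+1)·PV
  1        55.00        54.3478        54.3478         108.6957
  2        55.00        53.7034       107.4068         322.2203
  3        55.00        53.0666       159.1998         636.7990
  4        55.00        52.4373       209.7494       1,048.7468
  5        55.00        51.8156       259.0778       1,554.4666
  6        55.00        51.2011       307.2068       2,150.4478
  7        75.00        68.9918       482.9428       3,863.5426
  8     2,075.00     1,886.1403    15,089.1226     135,802.1036
  Σ                  2,271.7040    16,669.0537     145,487.0223
P = 2,271.7040.
Convexity = Σ t(t+1)·PV / [P·(1+y)²] = 145,487.0223 / (2,271.7040 × 1.024144) = 62.53332.

62.53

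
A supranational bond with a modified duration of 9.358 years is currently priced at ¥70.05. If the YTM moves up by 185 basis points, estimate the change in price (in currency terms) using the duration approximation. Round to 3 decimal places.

Duration approximation: ΔP/P ≈ -D_mod · Δy = -9.358 × (+0.0185) = -0.173123.
ΔP ≈ 70.05 × (-0.173123) = -12.12726615.

-¥12.127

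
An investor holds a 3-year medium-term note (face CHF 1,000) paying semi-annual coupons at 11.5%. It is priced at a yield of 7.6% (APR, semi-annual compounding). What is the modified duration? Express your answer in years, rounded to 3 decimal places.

Periodic yield y = 0.038. First find Macaulay duration:
  t   CF        PV=CF/(1+0.038)^t    t·PV
  1        57.50        55.3950        55.3950
  2        57.50        53.3670       106.7341
  3        57.50        51.4133       154.2400
  4        57.50        49.5312       198.1246
  5        57.50        47.7179       238.5894
  6     1,057.50       845.4662     5,072.7973
  Σ                  1,102.8906     5,825.8803
P = 1,102.8906; Macaulay duration = 5,825.8803 / 1,102.8906 = 5.28237 half-year periods = 2.64119 years.
Modified duration = D_Mac / (1 + y) = 2.64119 / 1.038 = 2.54450 years.

2.544 years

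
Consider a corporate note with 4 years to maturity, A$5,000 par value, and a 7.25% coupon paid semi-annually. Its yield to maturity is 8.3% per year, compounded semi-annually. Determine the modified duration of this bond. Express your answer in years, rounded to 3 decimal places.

Periodic yield y = 0.0415. First find Macaulay duration:
  t   CF        PV=CF/(1+0.0415)^t    t·PV
  1       181.25       174.0278       174.0278
  2       181.25       167.0935       334.1869
  3       181.25       160.4354       481.3062
  4       181.25       154.0426       616.1705
  5       181.25       147.9046       739.5229
  6       181.25       142.0111       852.0668
  7       181.25       136.3525       954.4675
  8     5,181.25     3,742.4875    29,939.8997
  Σ                  4,824.3550    34,091.6483
P = 4,824.3550; Macaulay duration = 34,091.6483 / 4,824.3550 = 7.06657 half-year periods = 3.53329 years.
Modified duration = D_Mac / (1 + y) = 3.53329 / 1.0415 = 3.39250 years.

3.392 years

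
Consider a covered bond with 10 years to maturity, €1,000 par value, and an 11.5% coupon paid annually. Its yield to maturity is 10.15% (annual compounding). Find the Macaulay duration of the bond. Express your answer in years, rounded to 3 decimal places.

6.572 years

Periodic yield y = 0.1015. Discount each cash flow and weight by its year:
  t   CF        PV=CF/(1+0.1015)^t    t·PV
  1       115.00       104.4031       104.4031
  2       115.00        94.7826       189.5653
  3       115.00        86.0487       258.1461
  4       115.00        78.1196       312.4783
  5       115.00        70.9211       354.6054
  6       115.00        64.3859       386.3155
  7       115.00        58.4529       409.1706
  8       115.00        53.0667       424.5334
  9       115.00        48.1767       433.5906
  10    1,115.00       424.0625     4,240.6248
  Σ                  1,082.4198     7,113.4329
Price P = Σ PV = 1,082.4198.
Macaulay duration = Σ(t·PV) / P = 7,113.4329 / 1,082.4198 = 6.57179 years.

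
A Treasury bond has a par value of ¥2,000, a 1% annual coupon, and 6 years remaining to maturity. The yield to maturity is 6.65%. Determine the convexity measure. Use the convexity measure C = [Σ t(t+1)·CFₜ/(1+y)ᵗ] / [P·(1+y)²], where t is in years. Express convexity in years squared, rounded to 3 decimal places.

35.481

With y = 0.0665:
  t   CF        PV=CF/(1+0.0665)^t    t·PV        t(t+1)·PV
  1        20.00        18.7529        18.7529          37.5059
  2        20.00        17.5836        35.1672         105.5017
  3        20.00        16.4872        49.4617         197.8466
  4        20.00        15.4592        61.8367         309.1837
  5        20.00        14.4952        72.4762         434.8575
  6     2,020.00     1,372.7334     8,236.4006      57,654.8041
  Σ                  1,455.5116     8,474.0954      58,739.6995
P = 1,455.5116.
Convexity = Σ t(t+1)·PV / [P·(1+y)²] = 58,739.6995 / (1,455.5116 × 1.137422) = 35.48087.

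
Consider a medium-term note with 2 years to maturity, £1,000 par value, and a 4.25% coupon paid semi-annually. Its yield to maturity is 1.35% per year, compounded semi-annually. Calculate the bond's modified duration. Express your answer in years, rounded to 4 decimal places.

1.9274 years

Periodic yield y = 0.00675. First find Macaulay duration:
  t   CF        PV=CF/(1+0.00675)^t    t·PV
  1        21.25        21.1075        21.1075
  2        21.25        20.9660        41.9320
  3        21.25        20.8254        62.4763
  4     1,021.25       994.1353     3,976.5414
  Σ                  1,057.0343     4,102.0572
P = 1,057.0343; Macaulay duration = 4,102.0572 / 1,057.0343 = 3.88072 half-year periods = 1.94036 years.
Modified duration = D_Mac / (1 + y) = 1.94036 / 1.00675 = 1.92735 years.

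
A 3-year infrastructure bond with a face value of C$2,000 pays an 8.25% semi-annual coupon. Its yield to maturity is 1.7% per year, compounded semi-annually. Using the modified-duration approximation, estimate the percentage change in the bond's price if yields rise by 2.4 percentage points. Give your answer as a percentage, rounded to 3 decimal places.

-6.533%

Periodic yield y = 0.0085. Modified duration first:
  t   CF        PV=CF/(1+0.0085)^t    t·PV
  1        82.50        81.8047        81.8047
  2        82.50        81.1152       162.2304
  3        82.50        80.4315       241.2945
  4        82.50        79.7536       319.0144
  5        82.50        79.0814       395.4071
  6     2,082.50     1,979.3819    11,876.2914
  Σ                  2,381.5683    13,076.0425
P = 2,381.5683; D_Mac = 5.49052 half-year periods = 2.74526 yrs; D_mod = 2.74526/(1+0.0085) = 2.72212 yrs.
ΔP/P ≈ -D_mod · Δy = -2.72212 × (+0.024) = -0.065331 = -6.5331%.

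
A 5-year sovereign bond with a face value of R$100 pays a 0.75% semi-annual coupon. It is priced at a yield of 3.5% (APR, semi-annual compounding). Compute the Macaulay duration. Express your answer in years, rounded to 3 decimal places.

Periodic yield y = 0.0175. Discount each cash flow and weight by its period:
  t   CF        PV=CF/(1+0.0175)^t    t·PV
  1        0.375         0.3686         0.3686
  2        0.375         0.3622         0.7244
  3        0.375         0.3560         1.0679
  4        0.375         0.3499         1.3994
  5        0.375         0.3438         1.7192
  6        0.375         0.3379         2.0276
  7        0.375         0.3321         2.3248
  8        0.375         0.3264         2.6112
  9        0.375         0.3208         2.8871
  10     100.375        84.3881       843.8813
  Σ                     87.4858       859.0116
Price P = Σ PV = 87.4858.
Macaulay duration = Σ(t·PV) / P = 859.0116 / 87.4858 = 9.81887 half-year periods.
In years: 9.81887 / 2 = 4.90943 years.

4.909 years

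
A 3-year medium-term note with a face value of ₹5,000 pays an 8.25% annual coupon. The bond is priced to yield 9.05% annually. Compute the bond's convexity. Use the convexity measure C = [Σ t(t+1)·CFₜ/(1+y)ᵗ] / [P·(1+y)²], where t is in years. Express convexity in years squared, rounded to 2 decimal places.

9.08

With y = 0.0905:
  t   CF        PV=CF/(1+0.0905)^t    t·PV        t(t+1)·PV
  1       412.50       378.2669       378.2669         756.5337
  2       412.50       346.8747       693.7494       2,081.2481
  3     5,412.50     4,173.6968    12,521.0905      50,084.3620
  Σ                  4,898.8384    13,593.1067      52,922.1438
P = 4,898.8384.
Convexity = Σ t(t+1)·PV / [P·(1+y)²] = 52,922.1438 / (4,898.8384 × 1.189190) = 9.08433.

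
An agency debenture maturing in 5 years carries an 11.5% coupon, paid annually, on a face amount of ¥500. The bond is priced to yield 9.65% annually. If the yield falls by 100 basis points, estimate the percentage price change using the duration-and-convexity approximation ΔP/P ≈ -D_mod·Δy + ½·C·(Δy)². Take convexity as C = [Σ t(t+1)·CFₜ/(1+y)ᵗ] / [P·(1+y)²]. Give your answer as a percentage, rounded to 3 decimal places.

With y = 0.0965:
  t   CF        PV=CF/(1+0.0965)^t    t·PV        t(t+1)·PV
  1        57.50        52.4396        52.4396         104.8792
  2        57.50        47.8245        95.6490         286.9471
  3        57.50        43.6156       130.8468         523.3873
  4        57.50        39.7771       159.1085         795.5423
  5       557.50       351.7237     1,758.6187      10,551.7124
  Σ                    535.3806     2,196.6626      12,262.4683
P = 535.3806; D_Mac = 4.10299 yrs; D_mod = 3.74190 yrs; C = 19.05013.
Duration effect: -3.74190 × (-0.01) = +0.037419
Convexity effect: 0.5 × 19.05013 × (-0.01)² = +0.0009525
ΔP/P ≈ +0.037419 + 0.0009525 = +0.038372 = +3.8372%.

+3.837%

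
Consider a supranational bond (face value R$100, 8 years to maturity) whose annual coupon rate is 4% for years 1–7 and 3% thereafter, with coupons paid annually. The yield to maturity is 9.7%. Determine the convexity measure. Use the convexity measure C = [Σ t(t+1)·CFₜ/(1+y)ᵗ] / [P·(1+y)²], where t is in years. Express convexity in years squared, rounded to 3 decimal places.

With y = 0.097:
  t   CF        PV=CF/(1+0.097)^t    t·PV        t(t+1)·PV
  1         4.00         3.6463         3.6463           7.2926
  2         4.00         3.3239         6.6478          19.9433
  3         4.00         3.0300         9.0899          36.3598
  4         4.00         2.7621        11.0482          55.2412
  5         4.00         2.5178        12.5892          75.5350
  6         4.00         2.2952        13.7712          96.3983
  7         4.00         2.0923        14.6458         117.1660
  8       103.00        49.1116       392.8929       3,536.0362
  Σ                     68.7791       464.3313       3,943.9725
P = 68.7791.
Convexity = Σ t(t+1)·PV / [P·(1+y)²] = 3,943.9725 / (68.7791 × 1.203409) = 47.65011.

47.650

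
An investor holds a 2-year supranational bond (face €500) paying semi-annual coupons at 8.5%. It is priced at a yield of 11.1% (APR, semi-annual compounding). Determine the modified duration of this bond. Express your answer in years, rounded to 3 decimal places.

Periodic yield y = 0.0555. First find Macaulay duration:
  t   CF        PV=CF/(1+0.0555)^t    t·PV
  1        21.25        20.1326        20.1326
  2        21.25        19.0740        38.1481
  3        21.25        18.0711        54.2133
  4       521.25       419.9650     1,679.8601
  Σ                    477.2428     1,792.3540
P = 477.2428; Macaulay duration = 1,792.3540 / 477.2428 = 3.75564 half-year periods = 1.87782 years.
Modified duration = D_Mac / (1 + y) = 1.87782 / 1.0555 = 1.77908 years.

1.779 years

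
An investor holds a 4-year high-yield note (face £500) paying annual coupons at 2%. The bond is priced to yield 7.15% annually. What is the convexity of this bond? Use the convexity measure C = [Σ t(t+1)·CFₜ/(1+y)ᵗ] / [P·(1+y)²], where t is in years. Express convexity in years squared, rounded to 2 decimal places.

With y = 0.0715:
  t   CF        PV=CF/(1+0.0715)^t    t·PV        t(t+1)·PV
  1        10.00         9.3327         9.3327          18.6654
  2        10.00         8.7099        17.4199          52.2597
  3        10.00         8.1287        24.3862          97.5449
  4       510.00       386.9024     1,547.6098       7,738.0489
  Σ                    413.0739     1,598.7486       7,906.5190
P = 413.0739.
Convexity = Σ t(t+1)·PV / [P·(1+y)²] = 7,906.5190 / (413.0739 × 1.148112) = 16.67145.

16.67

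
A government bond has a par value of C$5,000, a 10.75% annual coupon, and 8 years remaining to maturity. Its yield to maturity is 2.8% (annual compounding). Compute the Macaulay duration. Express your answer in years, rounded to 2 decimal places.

6.23 years

Periodic yield y = 0.028. Discount each cash flow and weight by its year:
  t   CF        PV=CF/(1+0.028)^t    t·PV
  1       537.50       522.8599       522.8599
  2       537.50       508.6186     1,017.2372
  3       537.50       494.7652     1,484.2955
  4       537.50       481.2891     1,925.1563
  5       537.50       468.1800     2,340.9002
  6       537.50       455.4281     2,732.5683
  7       537.50       443.0234     3,101.1638
  8     5,537.50     4,439.8554    35,518.8429
  Σ                  7,814.0196    48,643.0242
Price P = Σ PV = 7,814.0196.
Macaulay duration = Σ(t·PV) / P = 48,643.0242 / 7,814.0196 = 6.22510 years.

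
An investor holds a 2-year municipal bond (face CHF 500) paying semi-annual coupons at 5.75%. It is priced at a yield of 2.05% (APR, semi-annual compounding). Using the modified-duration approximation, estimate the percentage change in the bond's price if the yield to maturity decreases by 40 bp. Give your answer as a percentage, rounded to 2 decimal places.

Periodic yield y = 0.01025. Modified duration first:
  t   CF        PV=CF/(1+0.01025)^t    t·PV
  1       14.375        14.2292        14.2292
  2       14.375        14.0848        28.1696
  3       14.375        13.9419        41.8256
  4      514.375       493.8152     1,975.2606
  Σ                    536.0710     2,059.4850
P = 536.0710; D_Mac = 3.84181 half-year periods = 1.92091 yrs; D_mod = 1.92091/(1+0.01025) = 1.90142 yrs.
ΔP/P ≈ -D_mod · Δy = -1.90142 × (-0.004) = +0.007606 = +0.7606%.

+0.76%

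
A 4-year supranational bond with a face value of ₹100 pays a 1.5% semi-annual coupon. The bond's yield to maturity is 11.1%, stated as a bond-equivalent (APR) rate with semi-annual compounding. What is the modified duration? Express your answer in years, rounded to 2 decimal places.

Periodic yield y = 0.0555. First find Macaulay duration:
  t   CF        PV=CF/(1+0.0555)^t    t·PV
  1         0.75         0.7106         0.7106
  2         0.75         0.6732         1.3464
  3         0.75         0.6378         1.9134
  4         0.75         0.6043         2.4171
  5         0.75         0.5725         2.8625
  6         0.75         0.5424         3.2543
  7         0.75         0.5139         3.5971
  8       100.75        65.4002       523.2017
  Σ                     69.6548       539.3030
P = 69.6548; Macaulay duration = 539.3030 / 69.6548 = 7.74251 half-year periods = 3.87126 years.
Modified duration = D_Mac / (1 + y) = 3.87126 / 1.0555 = 3.66770 years.

3.67 years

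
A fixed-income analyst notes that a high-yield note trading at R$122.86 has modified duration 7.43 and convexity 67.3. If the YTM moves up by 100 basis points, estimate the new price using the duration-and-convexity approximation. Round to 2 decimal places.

Duration effect: -D_mod·Δy = -7.43 × (+0.01) = -0.074300
Convexity effect: ½·C·(Δy)² = 0.5 × 67.3 × (0.01)² = +0.0033650
ΔP/P ≈ -0.074300 + 0.0033650 = -0.070935
New price ≈ 122.86 × (1 - 0.070935) = 114.1449259.

R$114.14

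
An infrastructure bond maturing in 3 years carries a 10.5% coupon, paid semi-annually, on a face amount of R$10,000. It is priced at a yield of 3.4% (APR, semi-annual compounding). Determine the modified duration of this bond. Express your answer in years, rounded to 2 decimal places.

Periodic yield y = 0.017. First find Macaulay duration:
  t   CF        PV=CF/(1+0.017)^t    t·PV
  1       525.00       516.2242       516.2242
  2       525.00       507.5951     1,015.1901
  3       525.00       499.1102     1,497.3306
  4       525.00       490.7672     1,963.0686
  5       525.00       482.5636     2,412.8179
  6    10,525.00     9,512.5376    57,075.2257
  Σ                 12,008.7978    64,479.8571
P = 12,008.7978; Macaulay duration = 64,479.8571 / 12,008.7978 = 5.36938 half-year periods = 2.68469 years.
Modified duration = D_Mac / (1 + y) = 2.68469 / 1.017 = 2.63982 years.

2.64 years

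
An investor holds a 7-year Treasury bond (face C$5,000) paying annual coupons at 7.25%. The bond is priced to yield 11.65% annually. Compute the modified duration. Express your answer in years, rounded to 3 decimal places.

4.977 years

Periodic yield y = 0.1165. First find Macaulay duration:
  t   CF        PV=CF/(1+0.1165)^t    t·PV
  1       362.50       324.6753       324.6753
  2       362.50       290.7974       581.5948
  3       362.50       260.4545       781.3634
  4       362.50       233.2776       933.1105
  5       362.50       208.9365     1,044.6826
  6       362.50       187.1353     1,122.8116
  7     5,362.50     2,479.4549    17,356.1843
  Σ                  3,984.7316    22,144.4227
P = 3,984.7316; Macaulay duration = 22,144.4227 / 3,984.7316 = 5.55732 years.
Modified duration = D_Mac / (1 + y) = 5.55732 / 1.1165 = 4.97745 years.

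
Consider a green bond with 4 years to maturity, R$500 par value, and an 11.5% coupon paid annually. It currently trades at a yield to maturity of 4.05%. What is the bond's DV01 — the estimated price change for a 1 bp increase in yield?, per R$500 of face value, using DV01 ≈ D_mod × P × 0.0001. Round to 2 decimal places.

Periodic yield y = 0.0405.
  t   CF        PV=CF/(1+0.0405)^t    t·PV
  1        57.50        55.2619        55.2619
  2        57.50        53.1109       106.2218
  3        57.50        51.0436       153.1309
  4       557.50       475.6380     1,902.5520
  Σ                    635.0544     2,217.1666
P = 635.0544; D_Mac = 3.49130 yrs; D_mod = 3.35541 yrs.
DV01 ≈ 3.35541 × 635.0544 × 0.0001 = 0.213087.

R$0.21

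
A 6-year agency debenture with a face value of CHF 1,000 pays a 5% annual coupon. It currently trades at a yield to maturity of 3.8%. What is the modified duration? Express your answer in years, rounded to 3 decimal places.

Periodic yield y = 0.038. First find Macaulay duration:
  t   CF        PV=CF/(1+0.038)^t    t·PV
  1        50.00        48.1696        48.1696
  2        50.00        46.4061        92.8122
  3        50.00        44.7072       134.1217
  4        50.00        43.0706       172.2823
  5        50.00        41.4938       207.4690
  6     1,050.00       839.4700     5,036.8200
  Σ                  1,063.3173     5,691.6748
P = 1,063.3173; Macaulay duration = 5,691.6748 / 1,063.3173 = 5.35275 years.
Modified duration = D_Mac / (1 + y) = 5.35275 / 1.038 = 5.15679 years.

5.157 years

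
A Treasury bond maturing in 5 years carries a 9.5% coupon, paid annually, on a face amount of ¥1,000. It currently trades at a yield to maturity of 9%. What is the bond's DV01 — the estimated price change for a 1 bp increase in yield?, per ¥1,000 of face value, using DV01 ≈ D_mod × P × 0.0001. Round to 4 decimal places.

¥0.3940

Periodic yield y = 0.09.
  t   CF        PV=CF/(1+0.09)^t    t·PV
  1        95.00        87.1560        87.1560
  2        95.00        79.9596       159.9192
  3        95.00        73.3574       220.0723
  4        95.00        67.3004       269.2016
  5     1,095.00       711.6749     3,558.3743
  Σ                  1,019.4483     4,294.7234
P = 1,019.4483; D_Mac = 4.21279 yrs; D_mod = 3.86495 yrs.
DV01 ≈ 3.86495 × 1,019.4483 × 0.0001 = 0.394011.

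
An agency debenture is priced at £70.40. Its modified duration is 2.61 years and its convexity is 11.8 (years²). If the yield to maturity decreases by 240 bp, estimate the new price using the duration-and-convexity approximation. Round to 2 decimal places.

Duration effect: -D_mod·Δy = -2.61 × (-0.024) = +0.062640
Convexity effect: ½·C·(Δy)² = 0.5 × 11.8 × (-0.024)² = +0.0033984
ΔP/P ≈ +0.062640 + 0.0033984 = +0.0660384
New price ≈ 70.40 × (1 + 0.0660384) = 75.04910336.

£75.05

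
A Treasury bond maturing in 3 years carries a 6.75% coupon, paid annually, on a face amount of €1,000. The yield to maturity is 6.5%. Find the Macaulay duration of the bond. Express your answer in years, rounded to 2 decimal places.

2.81 years

Periodic yield y = 0.065. Discount each cash flow and weight by its year:
  t   CF        PV=CF/(1+0.065)^t    t·PV
  1        67.50        63.3803        63.3803
  2        67.50        59.5120       119.0240
  3     1,067.50       883.7289     2,651.1867
  Σ                  1,006.6212     2,833.5910
Price P = Σ PV = 1,006.6212.
Macaulay duration = Σ(t·PV) / P = 2,833.5910 / 1,006.6212 = 2.81495 years.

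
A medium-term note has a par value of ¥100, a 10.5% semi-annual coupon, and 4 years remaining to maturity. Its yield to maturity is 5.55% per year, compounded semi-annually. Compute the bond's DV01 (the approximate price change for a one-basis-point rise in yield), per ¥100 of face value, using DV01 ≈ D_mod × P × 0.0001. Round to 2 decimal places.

Periodic yield y = 0.02775.
  t   CF        PV=CF/(1+0.02775)^t    t·PV
  1         5.25         5.1082         5.1082
  2         5.25         4.9703         9.9406
  3         5.25         4.8361        14.5084
  4         5.25         4.7055        18.8222
  5         5.25         4.5785        22.8924
  6         5.25         4.4549        26.7292
  7         5.25         4.3346        30.3421
  8       105.25        84.5517       676.4134
  Σ                    117.5398       804.7565
P = 117.5398; D_Mac = 6.84667 half-year periods = 3.42334 yrs; D_mod = 3.33090 yrs.
DV01 ≈ 3.33090 × 117.5398 × 0.0001 = 0.039151.

¥0.04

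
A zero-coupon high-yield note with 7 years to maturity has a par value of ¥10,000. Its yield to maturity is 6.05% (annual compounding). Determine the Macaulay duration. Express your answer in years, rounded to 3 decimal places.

7.000 years

A zero-coupon bond has a single cash flow at maturity, so its Macaulay duration equals its maturity: 7 years.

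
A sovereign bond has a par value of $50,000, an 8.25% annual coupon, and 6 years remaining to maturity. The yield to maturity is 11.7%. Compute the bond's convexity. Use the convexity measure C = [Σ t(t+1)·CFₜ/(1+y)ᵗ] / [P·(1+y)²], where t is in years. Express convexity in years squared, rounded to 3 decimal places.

With y = 0.117:
  t   CF        PV=CF/(1+0.117)^t    t·PV        t(t+1)·PV
  1     4,125.00     3,692.9275     3,692.9275       7,385.8550
  2     4,125.00     3,306.1123     6,612.2247      19,836.6740
  3     4,125.00     2,959.8141     8,879.4423      35,517.7691
  4     4,125.00     2,649.7888    10,599.1552      52,995.7760
  5     4,125.00     2,372.2371    11,861.1853      71,167.1120
  6    54,125.00    27,866.2719   167,197.6315   1,170,383.4207
  Σ                 42,847.1517   208,842.5665   1,357,286.6068
P = 42,847.1517.
Convexity = Σ t(t+1)·PV / [P·(1+y)²] = 1,357,286.6068 / (42,847.1517 × 1.247689) = 25.38886.

25.389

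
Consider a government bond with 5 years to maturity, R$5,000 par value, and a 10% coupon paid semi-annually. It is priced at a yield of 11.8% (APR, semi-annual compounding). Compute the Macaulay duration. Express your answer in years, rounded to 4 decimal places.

Periodic yield y = 0.059. Discount each cash flow and weight by its period:
  t   CF        PV=CF/(1+0.059)^t    t·PV
  1       250.00       236.0718       236.0718
  2       250.00       222.9195       445.8390
  3       250.00       210.5000       631.5000
  4       250.00       198.7724       795.0898
  5       250.00       187.6982       938.4912
  6       250.00       177.2410     1,063.4461
  7       250.00       167.3664     1,171.5648
  8       250.00       158.0419     1,264.3354
  9       250.00       149.2370     1,343.1326
  10    5,250.00     2,959.3730    29,593.7297
  Σ                  4,667.2213    37,483.2005
Price P = Σ PV = 4,667.2213.
Macaulay duration = Σ(t·PV) / P = 37,483.2005 / 4,667.2213 = 8.03116 half-year periods.
In years: 8.03116 / 2 = 4.01558 years.

4.0156 years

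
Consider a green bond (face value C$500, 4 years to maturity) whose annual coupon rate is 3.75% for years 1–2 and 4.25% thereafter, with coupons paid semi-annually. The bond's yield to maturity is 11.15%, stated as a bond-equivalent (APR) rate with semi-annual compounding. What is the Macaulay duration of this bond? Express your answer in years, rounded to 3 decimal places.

Periodic yield y = 0.05575. Discount each cash flow and weight by its period:
  t   CF        PV=CF/(1+0.05575)^t    t·PV
  1        9.375         8.8799         8.8799
  2        9.375         8.4110        16.8221
  3        9.375         7.9669        23.9006
  4        9.375         7.5462        30.1847
  5       10.625         8.1007        40.5036
  6       10.625         7.6730        46.0377
  7       10.625         7.2678        50.8744
  8      510.625       330.8365     2,646.6916
  Σ                    386.6819     2,863.8946
Price P = Σ PV = 386.6819.
Macaulay duration = Σ(t·PV) / P = 2,863.8946 / 386.6819 = 7.40633 half-year periods.
In years: 7.40633 / 2 = 3.70317 years.

3.703 years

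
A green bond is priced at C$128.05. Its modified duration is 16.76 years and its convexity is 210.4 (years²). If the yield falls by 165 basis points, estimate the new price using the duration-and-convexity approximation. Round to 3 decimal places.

Duration effect: -D_mod·Δy = -16.76 × (-0.0165) = +0.276540
Convexity effect: ½·C·(Δy)² = 0.5 × 210.4 × (-0.0165)² = +0.0286407
ΔP/P ≈ +0.276540 + 0.0286407 = +0.3051807
New price ≈ 128.05 × (1 + 0.3051807) = 167.128388635.

C$167.128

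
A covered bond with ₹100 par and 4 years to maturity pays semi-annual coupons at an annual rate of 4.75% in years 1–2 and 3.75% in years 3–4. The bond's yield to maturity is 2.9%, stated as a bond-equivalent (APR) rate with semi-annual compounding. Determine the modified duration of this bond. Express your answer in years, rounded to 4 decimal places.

3.6571 years

Periodic yield y = 0.0145. First find Macaulay duration:
  t   CF        PV=CF/(1+0.0145)^t    t·PV
  1        2.375         2.3411         2.3411
  2        2.375         2.3076         4.6152
  3        2.375         2.2746         6.8238
  4        2.375         2.2421         8.9684
  5        1.875         1.7448         8.7239
  6        1.875         1.7198        10.3191
  7        1.875         1.6953        11.8668
  8      101.875        90.7928       726.3421
  Σ                    105.1180       780.0004
P = 105.1180; Macaulay duration = 780.0004 / 105.1180 = 7.42024 half-year periods = 3.71012 years.
Modified duration = D_Mac / (1 + y) = 3.71012 / 1.0145 = 3.65709 years.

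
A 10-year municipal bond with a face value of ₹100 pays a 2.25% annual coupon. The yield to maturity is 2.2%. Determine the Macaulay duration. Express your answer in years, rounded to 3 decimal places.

9.068 years

Periodic yield y = 0.022. Discount each cash flow and weight by its year:
  t   CF        PV=CF/(1+0.022)^t    t·PV
  1         2.25         2.2016         2.2016
  2         2.25         2.1542         4.3083
  3         2.25         2.1078         6.3234
  4         2.25         2.0624         8.2497
  5         2.25         2.0180        10.0902
  6         2.25         1.9746        11.8475
  7         2.25         1.9321        13.5246
  8         2.25         1.8905        15.1240
  9         2.25         1.8498        16.6482
  10      102.25        82.2535       822.5349
  Σ                    100.4445       910.8524
Price P = Σ PV = 100.4445.
Macaulay duration = Σ(t·PV) / P = 910.8524 / 100.4445 = 9.06822 years.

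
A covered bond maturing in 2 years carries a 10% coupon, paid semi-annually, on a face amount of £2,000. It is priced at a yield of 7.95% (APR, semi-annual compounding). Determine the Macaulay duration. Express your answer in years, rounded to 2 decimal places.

1.86 years

Periodic yield y = 0.03975. Discount each cash flow and weight by its period:
  t   CF        PV=CF/(1+0.03975)^t    t·PV
  1       100.00        96.1770        96.1770
  2       100.00        92.5001       185.0002
  3       100.00        88.9638       266.8913
  4     2,100.00     1,796.8159     7,187.2635
  Σ                  2,074.4567     7,735.3320
Price P = Σ PV = 2,074.4567.
Macaulay duration = Σ(t·PV) / P = 7,735.3320 / 2,074.4567 = 3.72885 half-year periods.
In years: 3.72885 / 2 = 1.86442 years.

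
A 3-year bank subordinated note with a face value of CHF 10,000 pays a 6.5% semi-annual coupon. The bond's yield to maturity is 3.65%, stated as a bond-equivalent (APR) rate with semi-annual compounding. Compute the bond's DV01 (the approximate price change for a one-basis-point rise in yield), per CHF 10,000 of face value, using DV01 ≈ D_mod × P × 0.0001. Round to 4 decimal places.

CHF 2.9532

Periodic yield y = 0.01825.
  t   CF        PV=CF/(1+0.01825)^t    t·PV
  1       325.00       319.1751       319.1751
  2       325.00       313.4545       626.9090
  3       325.00       307.8365       923.5095
  4       325.00       302.3192     1,209.2767
  5       325.00       296.9007     1,484.5037
  6    10,325.00     9,263.2535    55,579.5208
  Σ                 10,802.9394    60,142.8947
P = 10,802.9394; D_Mac = 5.56727 half-year periods = 2.78364 yrs; D_mod = 2.73374 yrs.
DV01 ≈ 2.73374 × 10,802.9394 × 0.0001 = 2.953248.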